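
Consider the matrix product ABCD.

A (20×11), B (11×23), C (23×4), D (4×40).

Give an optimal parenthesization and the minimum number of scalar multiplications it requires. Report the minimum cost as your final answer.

Adjacent pairs: AB = 20·11·23 = 5060; BC = 11·23·4 = 1012; CD = 23·4·40 = 3680.
Length 3: A..C: k=1: 0+1012+20·11·4=1892; k=2: 5060+0+20·23·4=6900 → min 1892 | B..D: k=2: 0+3680+11·23·40=13800; k=3: 1012+0+11·4·40=2772 → min 2772.
Length 4: A..D: k=1: 0+2772+20·11·40=11572; k=2: 5060+3680+20·23·40=27140; k=3: 1892+0+20·4·40=5092 → min 5092.
Optimal parenthesization: ((A(BC))D) with cost 5092.

5092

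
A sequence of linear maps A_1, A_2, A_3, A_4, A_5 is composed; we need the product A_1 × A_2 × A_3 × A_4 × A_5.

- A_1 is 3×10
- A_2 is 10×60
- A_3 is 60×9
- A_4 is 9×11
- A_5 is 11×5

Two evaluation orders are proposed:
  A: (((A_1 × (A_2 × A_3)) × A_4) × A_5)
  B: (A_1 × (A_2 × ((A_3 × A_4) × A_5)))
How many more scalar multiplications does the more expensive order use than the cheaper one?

Order A = (((A_1 × (A_2 × A_3)) × A_4) × A_5): (A_2 × A_3): 10×60 by 60×9 → 10×9, cost 10·60·9 = 5400; (A_1 × (A_2 × A_3)): 3×10 by 10×9 → 3×9, cost 3·10·9 = 270; cumulative 5670; ((A_1 × (A_2 × A_3)) × A_4): 3×9 by 9×11 → 3×11, cost 3·9·11 = 297; cumulative 5967; (((A_1 × (A_2 × A_3)) × A_4) × A_5): 3×11 by 11×5 → 3×5, cost 3·11·5 = 165; cumulative 6132. Total 6132.
Order B = (A_1 × (A_2 × ((A_3 × A_4) × A_5))): (A_3 × A_4): 60×9 by 9×11 → 60×11, cost 60·9·11 = 5940; ((A_3 × A_4) × A_5): 60×11 by 11×5 → 60×5, cost 60·11·5 = 3300; cumulative 9240; (A_2 × ((A_3 × A_4) × A_5)): 10×60 by 60×5 → 10×5, cost 10·60·5 = 3000; cumulative 12240; (A_1 × (A_2 × ((A_3 × A_4) × A_5))): 3×10 by 10×5 → 3×5, cost 3·10·5 = 150; cumulative 12390. Total 12390.
Difference: |6132 − 12390| = 6258.

6258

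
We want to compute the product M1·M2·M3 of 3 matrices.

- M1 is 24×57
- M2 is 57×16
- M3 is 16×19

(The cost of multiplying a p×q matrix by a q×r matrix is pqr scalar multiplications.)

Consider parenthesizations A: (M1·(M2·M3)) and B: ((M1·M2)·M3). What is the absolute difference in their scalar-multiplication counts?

14136

Order A = (M1·(M2·M3)): (M2·M3): 57×16 by 16×19 → 57×19, cost 57·16·19 = 17328; (M1·(M2·M3)): 24×57 by 57×19 → 24×19, cost 24·57·19 = 25992; cumulative 43320. Total 43320.
Order B = ((M1·M2)·M3): (M1·M2): 24×57 by 57×16 → 24×16, cost 24·57·16 = 21888; ((M1·M2)·M3): 24×16 by 16×19 → 24×19, cost 24·16·19 = 7296; cumulative 29184. Total 29184.
Difference: |43320 − 29184| = 14136.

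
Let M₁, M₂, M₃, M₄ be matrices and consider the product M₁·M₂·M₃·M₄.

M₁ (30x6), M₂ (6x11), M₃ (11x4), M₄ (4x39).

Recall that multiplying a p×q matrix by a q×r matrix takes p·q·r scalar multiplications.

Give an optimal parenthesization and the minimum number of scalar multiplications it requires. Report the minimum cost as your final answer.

5664

Adjacent pairs: M₁M₂ = 30·6·11 = 1980; M₂M₃ = 6·11·4 = 264; M₃M₄ = 11·4·39 = 1716.
Length 3: M₁..M₃: k=1: 0+264+30·6·4=984; k=2: 1980+0+30·11·4=3300 → min 984 | M₂..M₄: k=2: 0+1716+6·11·39=4290; k=3: 264+0+6·4·39=1200 → min 1200.
Length 4: M₁..M₄: k=1: 0+1200+30·6·39=8220; k=2: 1980+1716+30·11·39=16566; k=3: 984+0+30·4·39=5664 → min 5664.
Optimal parenthesization: ((M₁·(M₂·M₃))·M₄) with cost 5664.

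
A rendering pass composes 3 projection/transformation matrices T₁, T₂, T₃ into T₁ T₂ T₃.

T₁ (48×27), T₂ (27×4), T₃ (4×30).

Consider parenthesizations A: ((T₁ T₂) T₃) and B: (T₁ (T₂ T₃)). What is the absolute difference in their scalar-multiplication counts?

31176

Order A = ((T₁ T₂) T₃): (T₁ T₂): 48×27 by 27×4 → 48×4, cost 48·27·4 = 5184; ((T₁ T₂) T₃): 48×4 by 4×30 → 48×30, cost 48·4·30 = 5760; cumulative 10944. Total 10944.
Order B = (T₁ (T₂ T₃)): (T₂ T₃): 27×4 by 4×30 → 27×30, cost 27·4·30 = 3240; (T₁ (T₂ T₃)): 48×27 by 27×30 → 48×30, cost 48·27·30 = 38880; cumulative 42120. Total 42120.
Difference: |10944 − 42120| = 31176.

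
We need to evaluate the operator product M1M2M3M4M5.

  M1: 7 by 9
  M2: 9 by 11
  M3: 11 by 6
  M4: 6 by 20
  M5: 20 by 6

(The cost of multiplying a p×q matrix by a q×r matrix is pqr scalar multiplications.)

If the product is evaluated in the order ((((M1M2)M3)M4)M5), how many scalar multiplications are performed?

(M1M2): 7×9 by 9×11 → 7×11, cost 7·9·11 = 693
((M1M2)M3): 7×11 by 11×6 → 7×6, cost 7·11·6 = 462; cumulative 1155
(((M1M2)M3)M4): 7×6 by 6×20 → 7×20, cost 7·6·20 = 840; cumulative 1995
((((M1M2)M3)M4)M5): 7×20 by 20×6 → 7×6, cost 7·20·6 = 840; cumulative 2835
Total: 2835 scalar multiplications.

2835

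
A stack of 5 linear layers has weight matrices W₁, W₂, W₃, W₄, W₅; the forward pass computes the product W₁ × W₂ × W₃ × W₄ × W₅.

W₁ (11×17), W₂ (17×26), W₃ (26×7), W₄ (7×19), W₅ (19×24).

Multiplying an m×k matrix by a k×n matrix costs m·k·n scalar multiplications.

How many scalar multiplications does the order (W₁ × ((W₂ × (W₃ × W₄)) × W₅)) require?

24096

(W₃ × W₄): 26×7 by 7×19 → 26×19, cost 26·7·19 = 3458
(W₂ × (W₃ × W₄)): 17×26 by 26×19 → 17×19, cost 17·26·19 = 8398; cumulative 11856
((W₂ × (W₃ × W₄)) × W₅): 17×19 by 19×24 → 17×24, cost 17·19·24 = 7752; cumulative 19608
(W₁ × ((W₂ × (W₃ × W₄)) × W₅)): 11×17 by 17×24 → 11×24, cost 11·17·24 = 4488; cumulative 24096
Total: 24096 scalar multiplications.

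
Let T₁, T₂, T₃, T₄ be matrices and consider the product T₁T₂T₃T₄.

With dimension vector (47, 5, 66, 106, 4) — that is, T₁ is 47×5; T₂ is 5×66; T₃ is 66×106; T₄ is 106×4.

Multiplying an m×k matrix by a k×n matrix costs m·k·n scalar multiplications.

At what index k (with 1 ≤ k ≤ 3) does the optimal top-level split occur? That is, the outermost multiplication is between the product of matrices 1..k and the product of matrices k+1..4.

1

Adjacent pairs: T₁T₂ = 47·5·66 = 15510; T₂T₃ = 5·66·106 = 34980; T₃T₄ = 66·106·4 = 27984.
Length 3: T₁..T₃: k=1: 0+34980+47·5·106=59890; k=2: 15510+0+47·66·106=344322 → min 59890 | T₂..T₄: k=2: 0+27984+5·66·4=29304; k=3: 34980+0+5·106·4=37100 → min 29304.
Top-level splits: k=1: (T₁..T₁)·(T₂..T₄) → 0+29304+47·5·4 = 30244; k=2: (T₁..T₂)·(T₃..T₄) → 15510+27984+47·66·4 = 55902; k=3: (T₁..T₃)·(T₄..T₄) → 59890+0+47·106·4 = 79818.
Best split is after T₁, i.e. k = 1.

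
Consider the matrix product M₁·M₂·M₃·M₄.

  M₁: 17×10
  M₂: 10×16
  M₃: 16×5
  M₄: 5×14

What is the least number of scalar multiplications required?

Adjacent pairs: M₁M₂ = 17·10·16 = 2720; M₂M₃ = 10·16·5 = 800; M₃M₄ = 16·5·14 = 1120.
Length 3: M₁..M₃: k=1: 0+800+17·10·5=1650; k=2: 2720+0+17·16·5=4080 → min 1650 | M₂..M₄: k=2: 0+1120+10·16·14=3360; k=3: 800+0+10·5·14=1500 → min 1500.
Length 4: M₁..M₄: k=1: 0+1500+17·10·14=3880; k=2: 2720+1120+17·16·14=7648; k=3: 1650+0+17·5·14=2840 → min 2840.
Optimal order: ((M₁·(M₂·M₃))·M₄) with cost 2840.

2840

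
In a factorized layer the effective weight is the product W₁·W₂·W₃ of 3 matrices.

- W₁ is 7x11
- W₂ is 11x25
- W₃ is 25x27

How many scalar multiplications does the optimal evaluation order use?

6650

Order (W₁·(W₂·W₃)): (W₂·W₃): 11×25 by 25×27 → 11×27, cost 11·25·27 = 7425; (W₁·(W₂·W₃)): 7×11 by 11×27 → 7×27, cost 7·11·27 = 2079; cumulative 9504. Total 9504.
Order ((W₁·W₂)·W₃): (W₁·W₂): 7×11 by 11×25 → 7×25, cost 7·11·25 = 1925; ((W₁·W₂)·W₃): 7×25 by 25×27 → 7×27, cost 7·25·27 = 4725; cumulative 6650. Total 6650.
Minimum: 6650.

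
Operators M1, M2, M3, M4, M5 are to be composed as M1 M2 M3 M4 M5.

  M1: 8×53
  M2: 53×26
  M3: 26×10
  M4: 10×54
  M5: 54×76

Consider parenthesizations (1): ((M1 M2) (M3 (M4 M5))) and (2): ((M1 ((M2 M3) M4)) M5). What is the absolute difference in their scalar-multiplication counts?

Order (1) = ((M1 M2) (M3 (M4 M5))): (M1 M2): 8×53 by 53×26 → 8×26, cost 8·53·26 = 11024; (M4 M5): 10×54 by 54×76 → 10×76, cost 10·54·76 = 41040; (M3 (M4 M5)): 26×10 by 10×76 → 26×76, cost 26·10·76 = 19760; cumulative 60800; ((M1 M2) (M3 (M4 M5))): 8×26 by 26×76 → 8×76, cost 8·26·76 = 15808; cumulative 87632. Total 87632.
Order (2) = ((M1 ((M2 M3) M4)) M5): (M2 M3): 53×26 by 26×10 → 53×10, cost 53·26·10 = 13780; ((M2 M3) M4): 53×10 by 10×54 → 53×54, cost 53·10·54 = 28620; cumulative 42400; (M1 ((M2 M3) M4)): 8×53 by 53×54 → 8×54, cost 8·53·54 = 22896; cumulative 65296; ((M1 ((M2 M3) M4)) M5): 8×54 by 54×76 → 8×76, cost 8·54·76 = 32832; cumulative 98128. Total 98128.
Difference: |87632 − 98128| = 10496.

10496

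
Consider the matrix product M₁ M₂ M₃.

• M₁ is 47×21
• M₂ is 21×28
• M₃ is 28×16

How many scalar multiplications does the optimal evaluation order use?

Order (M₁ (M₂ M₃)): (M₂ M₃): 21×28 by 28×16 → 21×16, cost 21·28·16 = 9408; (M₁ (M₂ M₃)): 47×21 by 21×16 → 47×16, cost 47·21·16 = 15792; cumulative 25200. Total 25200.
Order ((M₁ M₂) M₃): (M₁ M₂): 47×21 by 21×28 → 47×28, cost 47·21·28 = 27636; ((M₁ M₂) M₃): 47×28 by 28×16 → 47×16, cost 47·28·16 = 21056; cumulative 48692. Total 48692.
Minimum: 25200.

25200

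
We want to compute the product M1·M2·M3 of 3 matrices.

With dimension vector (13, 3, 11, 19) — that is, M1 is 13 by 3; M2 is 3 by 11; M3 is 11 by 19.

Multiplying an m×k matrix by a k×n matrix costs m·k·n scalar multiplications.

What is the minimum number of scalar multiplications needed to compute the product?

Order (M1·(M2·M3)): (M2·M3): 3×11 by 11×19 → 3×19, cost 3·11·19 = 627; (M1·(M2·M3)): 13×3 by 3×19 → 13×19, cost 13·3·19 = 741; cumulative 1368. Total 1368.
Order ((M1·M2)·M3): (M1·M2): 13×3 by 3×11 → 13×11, cost 13·3·11 = 429; ((M1·M2)·M3): 13×11 by 11×19 → 13×19, cost 13·11·19 = 2717; cumulative 3146. Total 3146.
Minimum: 1368.

1368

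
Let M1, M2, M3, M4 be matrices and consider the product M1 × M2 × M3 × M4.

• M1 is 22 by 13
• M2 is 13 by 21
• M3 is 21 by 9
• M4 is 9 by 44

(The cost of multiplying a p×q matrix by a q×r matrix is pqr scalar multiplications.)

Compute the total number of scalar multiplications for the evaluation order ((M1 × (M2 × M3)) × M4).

(M2 × M3): 13×21 by 21×9 → 13×9, cost 13·21·9 = 2457
(M1 × (M2 × M3)): 22×13 by 13×9 → 22×9, cost 22·13·9 = 2574; cumulative 5031
((M1 × (M2 × M3)) × M4): 22×9 by 9×44 → 22×44, cost 22·9·44 = 8712; cumulative 13743
Total: 13743 scalar multiplications.

13743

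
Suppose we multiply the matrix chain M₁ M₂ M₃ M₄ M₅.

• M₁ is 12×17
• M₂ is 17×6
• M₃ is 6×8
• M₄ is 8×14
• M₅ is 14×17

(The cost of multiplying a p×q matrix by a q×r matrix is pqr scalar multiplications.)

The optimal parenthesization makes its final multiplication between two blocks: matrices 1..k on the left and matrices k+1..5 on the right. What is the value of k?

2

Adjacent pairs: M₁M₂ = 12·17·6 = 1224; M₂M₃ = 17·6·8 = 816; M₃M₄ = 6·8·14 = 672; M₄M₅ = 8·14·17 = 1904.
Length 3: M₁..M₃: k=1: 0+816+12·17·8=2448; k=2: 1224+0+12·6·8=1800 → min 1800 | M₂..M₄: k=2: 0+672+17·6·14=2100; k=3: 816+0+17·8·14=2720 → min 2100 | M₃..M₅: k=3: 0+1904+6·8·17=2720; k=4: 672+0+6·14·17=2100 → min 2100.
Length 4: M₁..M₄: k=1: 0+2100+12·17·14=4956; k=2: 1224+672+12·6·14=2904; k=3: 1800+0+12·8·14=3144 → min 2904 | M₂..M₅: k=2: 0+2100+17·6·17=3834; k=3: 816+1904+17·8·17=5032; k=4: 2100+0+17·14·17=6146 → min 3834.
Top-level splits: k=1: (M₁..M₁)·(M₂..M₅) → 0+3834+12·17·17 = 7302; k=2: (M₁..M₂)·(M₃..M₅) → 1224+2100+12·6·17 = 4548; k=3: (M₁..M₃)·(M₄..M₅) → 1800+1904+12·8·17 = 5336; k=4: (M₁..M₄)·(M₅..M₅) → 2904+0+12·14·17 = 5760.
Best split is after M₂, i.e. k = 2.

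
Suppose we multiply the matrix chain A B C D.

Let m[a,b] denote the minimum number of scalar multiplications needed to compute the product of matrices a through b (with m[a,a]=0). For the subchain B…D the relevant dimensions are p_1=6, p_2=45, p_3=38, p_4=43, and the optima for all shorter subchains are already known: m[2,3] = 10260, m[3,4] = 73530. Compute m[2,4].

m[2,4] = min over k∈[2,3] of m[2,k]+m[k+1,4]+p_{1}·p_k·p_{4}.
k=2: 0 + 73530 + 6·45·43 = 85140; k=3: 10260 + 0 + 6·38·43 = 20064.
Minimum: 20064 at k=3.

20064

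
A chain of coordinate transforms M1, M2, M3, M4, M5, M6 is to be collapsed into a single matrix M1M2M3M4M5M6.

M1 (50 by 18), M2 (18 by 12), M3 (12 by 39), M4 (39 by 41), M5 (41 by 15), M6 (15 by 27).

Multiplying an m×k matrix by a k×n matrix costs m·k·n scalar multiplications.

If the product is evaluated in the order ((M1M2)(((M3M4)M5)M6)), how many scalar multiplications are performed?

58428

(M1M2): 50×18 by 18×12 → 50×12, cost 50·18·12 = 10800
(M3M4): 12×39 by 39×41 → 12×41, cost 12·39·41 = 19188
((M3M4)M5): 12×41 by 41×15 → 12×15, cost 12·41·15 = 7380; cumulative 26568
(((M3M4)M5)M6): 12×15 by 15×27 → 12×27, cost 12·15·27 = 4860; cumulative 31428
((M1M2)(((M3M4)M5)M6)): 50×12 by 12×27 → 50×27, cost 50·12·27 = 16200; cumulative 58428
Total: 58428 scalar multiplications.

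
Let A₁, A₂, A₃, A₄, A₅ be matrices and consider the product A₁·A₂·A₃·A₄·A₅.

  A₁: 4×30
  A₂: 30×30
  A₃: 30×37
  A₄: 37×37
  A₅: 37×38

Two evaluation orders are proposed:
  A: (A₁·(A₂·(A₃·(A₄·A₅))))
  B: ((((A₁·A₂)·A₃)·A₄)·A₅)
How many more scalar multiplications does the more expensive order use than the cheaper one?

113822

Order A = (A₁·(A₂·(A₃·(A₄·A₅)))): (A₄·A₅): 37×37 by 37×38 → 37×38, cost 37·37·38 = 52022; (A₃·(A₄·A₅)): 30×37 by 37×38 → 30×38, cost 30·37·38 = 42180; cumulative 94202; (A₂·(A₃·(A₄·A₅))): 30×30 by 30×38 → 30×38, cost 30·30·38 = 34200; cumulative 128402; (A₁·(A₂·(A₃·(A₄·A₅)))): 4×30 by 30×38 → 4×38, cost 4·30·38 = 4560; cumulative 132962. Total 132962.
Order B = ((((A₁·A₂)·A₃)·A₄)·A₅): (A₁·A₂): 4×30 by 30×30 → 4×30, cost 4·30·30 = 3600; ((A₁·A₂)·A₃): 4×30 by 30×37 → 4×37, cost 4·30·37 = 4440; cumulative 8040; (((A₁·A₂)·A₃)·A₄): 4×37 by 37×37 → 4×37, cost 4·37·37 = 5476; cumulative 13516; ((((A₁·A₂)·A₃)·A₄)·A₅): 4×37 by 37×38 → 4×38, cost 4·37·38 = 5624; cumulative 19140. Total 19140.
Difference: |132962 − 19140| = 113822.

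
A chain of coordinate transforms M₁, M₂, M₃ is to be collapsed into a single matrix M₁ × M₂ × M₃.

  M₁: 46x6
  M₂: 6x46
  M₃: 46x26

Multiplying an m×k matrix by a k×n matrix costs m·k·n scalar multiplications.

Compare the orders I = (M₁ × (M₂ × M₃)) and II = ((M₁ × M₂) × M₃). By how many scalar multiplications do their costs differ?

53360

Order I = (M₁ × (M₂ × M₃)): (M₂ × M₃): 6×46 by 46×26 → 6×26, cost 6·46·26 = 7176; (M₁ × (M₂ × M₃)): 46×6 by 6×26 → 46×26, cost 46·6·26 = 7176; cumulative 14352. Total 14352.
Order II = ((M₁ × M₂) × M₃): (M₁ × M₂): 46×6 by 6×46 → 46×46, cost 46·6·46 = 12696; ((M₁ × M₂) × M₃): 46×46 by 46×26 → 46×26, cost 46·46·26 = 55016; cumulative 67712. Total 67712.
Difference: |14352 − 67712| = 53360.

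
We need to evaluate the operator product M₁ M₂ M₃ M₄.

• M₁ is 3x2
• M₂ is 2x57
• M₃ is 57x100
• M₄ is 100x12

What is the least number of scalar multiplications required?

13872

Adjacent pairs: M₁M₂ = 3·2·57 = 342; M₂M₃ = 2·57·100 = 11400; M₃M₄ = 57·100·12 = 68400.
Length 3: M₁..M₃: k=1: 0+11400+3·2·100=12000; k=2: 342+0+3·57·100=17442 → min 12000 | M₂..M₄: k=2: 0+68400+2·57·12=69768; k=3: 11400+0+2·100·12=13800 → min 13800.
Length 4: M₁..M₄: k=1: 0+13800+3·2·12=13872; k=2: 342+68400+3·57·12=70794; k=3: 12000+0+3·100·12=15600 → min 13872.
Optimal order: (M₁ ((M₂ M₃) M₄)) with cost 13872.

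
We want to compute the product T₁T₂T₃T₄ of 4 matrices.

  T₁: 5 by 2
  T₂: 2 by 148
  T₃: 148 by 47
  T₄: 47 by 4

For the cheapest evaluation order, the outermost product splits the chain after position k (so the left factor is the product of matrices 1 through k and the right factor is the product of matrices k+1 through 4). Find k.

Adjacent pairs: T₁T₂ = 5·2·148 = 1480; T₂T₃ = 2·148·47 = 13912; T₃T₄ = 148·47·4 = 27824.
Length 3: T₁..T₃: k=1: 0+13912+5·2·47=14382; k=2: 1480+0+5·148·47=36260 → min 14382 | T₂..T₄: k=2: 0+27824+2·148·4=29008; k=3: 13912+0+2·47·4=14288 → min 14288.
Top-level splits: k=1: (T₁..T₁)·(T₂..T₄) → 0+14288+5·2·4 = 14328; k=2: (T₁..T₂)·(T₃..T₄) → 1480+27824+5·148·4 = 32264; k=3: (T₁..T₃)·(T₄..T₄) → 14382+0+5·47·4 = 15322.
Best split is after T₁, i.e. k = 1.

1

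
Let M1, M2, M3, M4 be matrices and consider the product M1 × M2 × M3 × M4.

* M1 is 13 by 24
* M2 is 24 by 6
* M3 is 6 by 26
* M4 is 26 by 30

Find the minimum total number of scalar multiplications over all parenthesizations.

8892

Adjacent pairs: M1M2 = 13·24·6 = 1872; M2M3 = 24·6·26 = 3744; M3M4 = 6·26·30 = 4680.
Length 3: M1..M3: k=1: 0+3744+13·24·26=11856; k=2: 1872+0+13·6·26=3900 → min 3900 | M2..M4: k=2: 0+4680+24·6·30=9000; k=3: 3744+0+24·26·30=22464 → min 9000.
Length 4: M1..M4: k=1: 0+9000+13·24·30=18360; k=2: 1872+4680+13·6·30=8892; k=3: 3900+0+13·26·30=14040 → min 8892.
Optimal order: ((M1 × M2) × (M3 × M4)) with cost 8892.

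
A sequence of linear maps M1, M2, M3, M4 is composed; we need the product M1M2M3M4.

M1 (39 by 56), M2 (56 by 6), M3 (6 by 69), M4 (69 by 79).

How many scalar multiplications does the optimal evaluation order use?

Adjacent pairs: M1M2 = 39·56·6 = 13104; M2M3 = 56·6·69 = 23184; M3M4 = 6·69·79 = 32706.
Length 3: M1..M3: k=1: 0+23184+39·56·69=173880; k=2: 13104+0+39·6·69=29250 → min 29250 | M2..M4: k=2: 0+32706+56·6·79=59250; k=3: 23184+0+56·69·79=328440 → min 59250.
Length 4: M1..M4: k=1: 0+59250+39·56·79=231786; k=2: 13104+32706+39·6·79=64296; k=3: 29250+0+39·69·79=241839 → min 64296.
Optimal order: ((M1M2)(M3M4)) with cost 64296.

64296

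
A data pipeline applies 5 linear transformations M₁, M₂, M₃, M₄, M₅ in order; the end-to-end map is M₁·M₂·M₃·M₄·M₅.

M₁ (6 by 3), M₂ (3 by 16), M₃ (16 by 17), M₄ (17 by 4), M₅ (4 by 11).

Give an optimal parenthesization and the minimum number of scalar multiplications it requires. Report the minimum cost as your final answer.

1350

Adjacent pairs: M₁M₂ = 6·3·16 = 288; M₂M₃ = 3·16·17 = 816; M₃M₄ = 16·17·4 = 1088; M₄M₅ = 17·4·11 = 748.
Length 3: M₁..M₃: k=1: 0+816+6·3·17=1122; k=2: 288+0+6·16·17=1920 → min 1122 | M₂..M₄: k=2: 0+1088+3·16·4=1280; k=3: 816+0+3·17·4=1020 → min 1020 | M₃..M₅: k=3: 0+748+16·17·11=3740; k=4: 1088+0+16·4·11=1792 → min 1792.
Length 4: M₁..M₄: k=1: 0+1020+6·3·4=1092; k=2: 288+1088+6·16·4=1760; k=3: 1122+0+6·17·4=1530 → min 1092 | M₂..M₅: k=2: 0+1792+3·16·11=2320; k=3: 816+748+3·17·11=2125; k=4: 1020+0+3·4·11=1152 → min 1152.
Length 5: M₁..M₅: k=1: 0+1152+6·3·11=1350; k=2: 288+1792+6·16·11=3136; k=3: 1122+748+6·17·11=2992; k=4: 1092+0+6·4·11=1356 → min 1350.
Optimal parenthesization: (M₁·(((M₂·M₃)·M₄)·M₅)) with cost 1350.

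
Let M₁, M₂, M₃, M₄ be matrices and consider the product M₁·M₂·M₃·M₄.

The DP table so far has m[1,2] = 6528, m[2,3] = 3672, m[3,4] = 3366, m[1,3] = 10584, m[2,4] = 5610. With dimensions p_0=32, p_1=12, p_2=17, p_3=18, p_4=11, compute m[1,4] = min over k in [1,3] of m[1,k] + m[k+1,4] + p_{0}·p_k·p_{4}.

m[1,4] = min over k∈[1,3] of m[1,k]+m[k+1,4]+p_{0}·p_k·p_{4}.
k=1: 0 + 5610 + 32·12·11 = 9834; k=2: 6528 + 3366 + 32·17·11 = 15878; k=3: 10584 + 0 + 32·18·11 = 16920.
Minimum: 9834 at k=1.

9834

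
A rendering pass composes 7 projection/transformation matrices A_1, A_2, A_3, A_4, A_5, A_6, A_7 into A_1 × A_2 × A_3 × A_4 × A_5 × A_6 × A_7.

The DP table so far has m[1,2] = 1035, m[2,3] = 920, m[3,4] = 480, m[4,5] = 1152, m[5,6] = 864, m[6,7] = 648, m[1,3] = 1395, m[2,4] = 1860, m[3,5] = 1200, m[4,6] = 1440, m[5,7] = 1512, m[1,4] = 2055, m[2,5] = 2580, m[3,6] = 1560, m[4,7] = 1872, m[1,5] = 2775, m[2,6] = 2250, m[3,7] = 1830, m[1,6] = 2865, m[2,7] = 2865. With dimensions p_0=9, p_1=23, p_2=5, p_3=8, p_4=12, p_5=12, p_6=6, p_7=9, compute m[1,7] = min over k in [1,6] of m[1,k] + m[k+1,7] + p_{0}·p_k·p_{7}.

3270

m[1,7] = min over k∈[1,6] of m[1,k]+m[k+1,7]+p_{0}·p_k·p_{7}.
k=1: 0 + 2865 + 9·23·9 = 4728; k=2: 1035 + 1830 + 9·5·9 = 3270; k=3: 1395 + 1872 + 9·8·9 = 3915; k=4: 2055 + 1512 + 9·12·9 = 4539; k=5: 2775 + 648 + 9·12·9 = 4395; k=6: 2865 + 0 + 9·6·9 = 3351.
Minimum: 3270 at k=2.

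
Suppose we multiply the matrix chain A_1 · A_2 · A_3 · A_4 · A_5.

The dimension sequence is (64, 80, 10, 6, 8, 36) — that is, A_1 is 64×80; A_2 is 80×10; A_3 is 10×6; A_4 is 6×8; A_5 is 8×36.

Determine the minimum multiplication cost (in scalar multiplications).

51072

Adjacent pairs: A_1A_2 = 64·80·10 = 51200; A_2A_3 = 80·10·6 = 4800; A_3A_4 = 10·6·8 = 480; A_4A_5 = 6·8·36 = 1728.
Length 3: A_1..A_3: k=1: 0+4800+64·80·6=35520; k=2: 51200+0+64·10·6=55040 → min 35520 | A_2..A_4: k=2: 0+480+80·10·8=6880; k=3: 4800+0+80·6·8=8640 → min 6880 | A_3..A_5: k=3: 0+1728+10·6·36=3888; k=4: 480+0+10·8·36=3360 → min 3360.
Length 4: A_1..A_4: k=1: 0+6880+64·80·8=47840; k=2: 51200+480+64·10·8=56800; k=3: 35520+0+64·6·8=38592 → min 38592 | A_2..A_5: k=2: 0+3360+80·10·36=32160; k=3: 4800+1728+80·6·36=23808; k=4: 6880+0+80·8·36=29920 → min 23808.
Length 5: A_1..A_5: k=1: 0+23808+64·80·36=208128; k=2: 51200+3360+64·10·36=77600; k=3: 35520+1728+64·6·36=51072; k=4: 38592+0+64·8·36=57024 → min 51072.
Optimal order: ((A_1 · (A_2 · A_3)) · (A_4 · A_5)) with cost 51072.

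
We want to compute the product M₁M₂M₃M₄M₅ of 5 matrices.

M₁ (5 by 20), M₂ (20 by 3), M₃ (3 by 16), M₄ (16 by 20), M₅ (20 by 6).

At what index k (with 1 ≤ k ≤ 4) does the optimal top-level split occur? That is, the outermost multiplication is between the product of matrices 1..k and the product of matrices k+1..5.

2

Adjacent pairs: M₁M₂ = 5·20·3 = 300; M₂M₃ = 20·3·16 = 960; M₃M₄ = 3·16·20 = 960; M₄M₅ = 16·20·6 = 1920.
Length 3: M₁..M₃: k=1: 0+960+5·20·16=2560; k=2: 300+0+5·3·16=540 → min 540 | M₂..M₄: k=2: 0+960+20·3·20=2160; k=3: 960+0+20·16·20=7360 → min 2160 | M₃..M₅: k=3: 0+1920+3·16·6=2208; k=4: 960+0+3·20·6=1320 → min 1320.
Length 4: M₁..M₄: k=1: 0+2160+5·20·20=4160; k=2: 300+960+5·3·20=1560; k=3: 540+0+5·16·20=2140 → min 1560 | M₂..M₅: k=2: 0+1320+20·3·6=1680; k=3: 960+1920+20·16·6=4800; k=4: 2160+0+20·20·6=4560 → min 1680.
Top-level splits: k=1: (M₁..M₁)·(M₂..M₅) → 0+1680+5·20·6 = 2280; k=2: (M₁..M₂)·(M₃..M₅) → 300+1320+5·3·6 = 1710; k=3: (M₁..M₃)·(M₄..M₅) → 540+1920+5·16·6 = 2940; k=4: (M₁..M₄)·(M₅..M₅) → 1560+0+5·20·6 = 2160.
Best split is after M₂, i.e. k = 2.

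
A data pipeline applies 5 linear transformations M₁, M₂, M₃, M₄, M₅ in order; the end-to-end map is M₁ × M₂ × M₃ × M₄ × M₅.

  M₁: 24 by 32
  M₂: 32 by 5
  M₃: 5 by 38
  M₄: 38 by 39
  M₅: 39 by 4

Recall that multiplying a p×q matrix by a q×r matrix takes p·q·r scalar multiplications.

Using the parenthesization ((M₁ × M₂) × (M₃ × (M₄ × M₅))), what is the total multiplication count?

11008

(M₁ × M₂): 24×32 by 32×5 → 24×5, cost 24·32·5 = 3840
(M₄ × M₅): 38×39 by 39×4 → 38×4, cost 38·39·4 = 5928
(M₃ × (M₄ × M₅)): 5×38 by 38×4 → 5×4, cost 5·38·4 = 760; cumulative 6688
((M₁ × M₂) × (M₃ × (M₄ × M₅))): 24×5 by 5×4 → 24×4, cost 24·5·4 = 480; cumulative 11008
Total: 11008 scalar multiplications.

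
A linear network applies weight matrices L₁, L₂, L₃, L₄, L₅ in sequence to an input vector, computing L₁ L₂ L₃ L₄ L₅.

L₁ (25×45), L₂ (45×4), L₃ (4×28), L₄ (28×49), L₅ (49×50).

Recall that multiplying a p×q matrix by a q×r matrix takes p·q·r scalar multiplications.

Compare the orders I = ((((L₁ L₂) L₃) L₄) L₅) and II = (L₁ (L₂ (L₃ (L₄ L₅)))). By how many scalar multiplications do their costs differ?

36600

Order I = ((((L₁ L₂) L₃) L₄) L₅): (L₁ L₂): 25×45 by 45×4 → 25×4, cost 25·45·4 = 4500; ((L₁ L₂) L₃): 25×4 by 4×28 → 25×28, cost 25·4·28 = 2800; cumulative 7300; (((L₁ L₂) L₃) L₄): 25×28 by 28×49 → 25×49, cost 25·28·49 = 34300; cumulative 41600; ((((L₁ L₂) L₃) L₄) L₅): 25×49 by 49×50 → 25×50, cost 25·49·50 = 61250; cumulative 102850. Total 102850.
Order II = (L₁ (L₂ (L₃ (L₄ L₅)))): (L₄ L₅): 28×49 by 49×50 → 28×50, cost 28·49·50 = 68600; (L₃ (L₄ L₅)): 4×28 by 28×50 → 4×50, cost 4·28·50 = 5600; cumulative 74200; (L₂ (L₃ (L₄ L₅))): 45×4 by 4×50 → 45×50, cost 45·4·50 = 9000; cumulative 83200; (L₁ (L₂ (L₃ (L₄ L₅)))): 25×45 by 45×50 → 25×50, cost 25·45·50 = 56250; cumulative 139450. Total 139450.
Difference: |102850 − 139450| = 36600.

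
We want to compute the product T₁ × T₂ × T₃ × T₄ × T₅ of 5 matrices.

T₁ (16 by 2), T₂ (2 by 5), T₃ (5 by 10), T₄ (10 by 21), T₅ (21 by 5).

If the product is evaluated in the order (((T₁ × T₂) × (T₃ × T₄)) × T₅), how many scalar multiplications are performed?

4570

(T₁ × T₂): 16×2 by 2×5 → 16×5, cost 16·2·5 = 160
(T₃ × T₄): 5×10 by 10×21 → 5×21, cost 5·10·21 = 1050
((T₁ × T₂) × (T₃ × T₄)): 16×5 by 5×21 → 16×21, cost 16·5·21 = 1680; cumulative 2890
(((T₁ × T₂) × (T₃ × T₄)) × T₅): 16×21 by 21×5 → 16×5, cost 16·21·5 = 1680; cumulative 4570
Total: 4570 scalar multiplications.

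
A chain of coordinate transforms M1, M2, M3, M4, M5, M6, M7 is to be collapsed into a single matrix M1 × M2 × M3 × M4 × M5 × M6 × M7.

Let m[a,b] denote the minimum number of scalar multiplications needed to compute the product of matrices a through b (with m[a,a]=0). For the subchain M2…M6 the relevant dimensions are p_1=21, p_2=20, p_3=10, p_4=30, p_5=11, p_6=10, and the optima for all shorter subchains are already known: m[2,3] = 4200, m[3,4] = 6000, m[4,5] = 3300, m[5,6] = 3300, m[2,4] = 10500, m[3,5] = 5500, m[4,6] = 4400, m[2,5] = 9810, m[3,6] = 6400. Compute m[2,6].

m[2,6] = min over k∈[2,5] of m[2,k]+m[k+1,6]+p_{1}·p_k·p_{6}.
k=2: 0 + 6400 + 21·20·10 = 10600; k=3: 4200 + 4400 + 21·10·10 = 10700; k=4: 10500 + 3300 + 21·30·10 = 20100; k=5: 9810 + 0 + 21·11·10 = 12120.
Minimum: 10600 at k=2.

10600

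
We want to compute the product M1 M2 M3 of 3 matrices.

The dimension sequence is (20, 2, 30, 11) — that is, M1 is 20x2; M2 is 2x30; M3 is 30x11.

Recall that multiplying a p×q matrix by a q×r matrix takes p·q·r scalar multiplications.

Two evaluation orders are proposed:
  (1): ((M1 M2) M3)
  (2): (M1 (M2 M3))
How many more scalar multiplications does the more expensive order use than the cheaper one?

6700

Order (1) = ((M1 M2) M3): (M1 M2): 20×2 by 2×30 → 20×30, cost 20·2·30 = 1200; ((M1 M2) M3): 20×30 by 30×11 → 20×11, cost 20·30·11 = 6600; cumulative 7800. Total 7800.
Order (2) = (M1 (M2 M3)): (M2 M3): 2×30 by 30×11 → 2×11, cost 2·30·11 = 660; (M1 (M2 M3)): 20×2 by 2×11 → 20×11, cost 20·2·11 = 440; cumulative 1100. Total 1100.
Difference: |7800 − 1100| = 6700.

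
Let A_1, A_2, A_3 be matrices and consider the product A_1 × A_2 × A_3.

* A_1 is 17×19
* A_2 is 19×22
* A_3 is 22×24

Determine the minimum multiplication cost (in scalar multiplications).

Order (A_1 × (A_2 × A_3)): (A_2 × A_3): 19×22 by 22×24 → 19×24, cost 19·22·24 = 10032; (A_1 × (A_2 × A_3)): 17×19 by 19×24 → 17×24, cost 17·19·24 = 7752; cumulative 17784. Total 17784.
Order ((A_1 × A_2) × A_3): (A_1 × A_2): 17×19 by 19×22 → 17×22, cost 17·19·22 = 7106; ((A_1 × A_2) × A_3): 17×22 by 22×24 → 17×24, cost 17·22·24 = 8976; cumulative 16082. Total 16082.
Minimum: 16082.

16082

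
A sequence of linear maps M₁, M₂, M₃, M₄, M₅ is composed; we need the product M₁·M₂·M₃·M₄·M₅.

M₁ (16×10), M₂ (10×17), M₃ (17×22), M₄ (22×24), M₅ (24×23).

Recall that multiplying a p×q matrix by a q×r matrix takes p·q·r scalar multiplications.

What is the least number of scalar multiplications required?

Adjacent pairs: M₁M₂ = 16·10·17 = 2720; M₂M₃ = 10·17·22 = 3740; M₃M₄ = 17·22·24 = 8976; M₄M₅ = 22·24·23 = 12144.
Length 3: M₁..M₃: k=1: 0+3740+16·10·22=7260; k=2: 2720+0+16·17·22=8704 → min 7260 | M₂..M₄: k=2: 0+8976+10·17·24=13056; k=3: 3740+0+10·22·24=9020 → min 9020 | M₃..M₅: k=3: 0+12144+17·22·23=20746; k=4: 8976+0+17·24·23=18360 → min 18360.
Length 4: M₁..M₄: k=1: 0+9020+16·10·24=12860; k=2: 2720+8976+16·17·24=18224; k=3: 7260+0+16·22·24=15708 → min 12860 | M₂..M₅: k=2: 0+18360+10·17·23=22270; k=3: 3740+12144+10·22·23=20944; k=4: 9020+0+10·24·23=14540 → min 14540.
Length 5: M₁..M₅: k=1: 0+14540+16·10·23=18220; k=2: 2720+18360+16·17·23=27336; k=3: 7260+12144+16·22·23=27500; k=4: 12860+0+16·24·23=21692 → min 18220.
Optimal order: (M₁·(((M₂·M₃)·M₄)·M₅)) with cost 18220.

18220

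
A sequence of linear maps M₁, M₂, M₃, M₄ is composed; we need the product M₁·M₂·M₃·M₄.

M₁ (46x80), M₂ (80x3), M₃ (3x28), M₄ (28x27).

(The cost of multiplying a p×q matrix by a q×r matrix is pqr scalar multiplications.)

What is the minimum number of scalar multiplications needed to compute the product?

17034

Adjacent pairs: M₁M₂ = 46·80·3 = 11040; M₂M₃ = 80·3·28 = 6720; M₃M₄ = 3·28·27 = 2268.
Length 3: M₁..M₃: k=1: 0+6720+46·80·28=109760; k=2: 11040+0+46·3·28=14904 → min 14904 | M₂..M₄: k=2: 0+2268+80·3·27=8748; k=3: 6720+0+80·28·27=67200 → min 8748.
Length 4: M₁..M₄: k=1: 0+8748+46·80·27=108108; k=2: 11040+2268+46·3·27=17034; k=3: 14904+0+46·28·27=49680 → min 17034.
Optimal order: ((M₁·M₂)·(M₃·M₄)) with cost 17034.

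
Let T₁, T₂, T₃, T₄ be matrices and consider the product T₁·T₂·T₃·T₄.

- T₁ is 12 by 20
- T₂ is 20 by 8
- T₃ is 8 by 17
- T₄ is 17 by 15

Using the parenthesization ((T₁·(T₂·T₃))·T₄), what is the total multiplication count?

9860

(T₂·T₃): 20×8 by 8×17 → 20×17, cost 20·8·17 = 2720
(T₁·(T₂·T₃)): 12×20 by 20×17 → 12×17, cost 12·20·17 = 4080; cumulative 6800
((T₁·(T₂·T₃))·T₄): 12×17 by 17×15 → 12×15, cost 12·17·15 = 3060; cumulative 9860
Total: 9860 scalar multiplications.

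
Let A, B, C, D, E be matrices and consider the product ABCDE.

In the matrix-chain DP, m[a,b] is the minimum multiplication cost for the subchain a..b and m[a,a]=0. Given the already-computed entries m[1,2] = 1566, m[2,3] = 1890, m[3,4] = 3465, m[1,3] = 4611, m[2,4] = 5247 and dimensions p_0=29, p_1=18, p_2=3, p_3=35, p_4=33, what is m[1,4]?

m[1,4] = min over k∈[1,3] of m[1,k]+m[k+1,4]+p_{0}·p_k·p_{4}.
k=1: 0 + 5247 + 29·18·33 = 22473; k=2: 1566 + 3465 + 29·3·33 = 7902; k=3: 4611 + 0 + 29·35·33 = 38106.
Minimum: 7902 at k=2.

7902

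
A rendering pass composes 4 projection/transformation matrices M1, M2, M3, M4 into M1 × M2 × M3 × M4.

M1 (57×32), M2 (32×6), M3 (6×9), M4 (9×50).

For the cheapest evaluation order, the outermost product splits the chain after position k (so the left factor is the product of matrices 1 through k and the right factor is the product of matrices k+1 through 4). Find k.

2

Adjacent pairs: M1M2 = 57·32·6 = 10944; M2M3 = 32·6·9 = 1728; M3M4 = 6·9·50 = 2700.
Length 3: M1..M3: k=1: 0+1728+57·32·9=18144; k=2: 10944+0+57·6·9=14022 → min 14022 | M2..M4: k=2: 0+2700+32·6·50=12300; k=3: 1728+0+32·9·50=16128 → min 12300.
Top-level splits: k=1: (M1..M1)·(M2..M4) → 0+12300+57·32·50 = 103500; k=2: (M1..M2)·(M3..M4) → 10944+2700+57·6·50 = 30744; k=3: (M1..M3)·(M4..M4) → 14022+0+57·9·50 = 39672.
Best split is after M2, i.e. k = 2.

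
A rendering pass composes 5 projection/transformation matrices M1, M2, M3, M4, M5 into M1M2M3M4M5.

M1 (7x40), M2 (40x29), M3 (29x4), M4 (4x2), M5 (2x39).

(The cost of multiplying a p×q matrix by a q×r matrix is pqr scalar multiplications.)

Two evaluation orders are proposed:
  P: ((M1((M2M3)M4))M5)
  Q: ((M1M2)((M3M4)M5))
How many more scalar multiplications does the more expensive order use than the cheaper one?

Order P = ((M1((M2M3)M4))M5): (M2M3): 40×29 by 29×4 → 40×4, cost 40·29·4 = 4640; ((M2M3)M4): 40×4 by 4×2 → 40×2, cost 40·4·2 = 320; cumulative 4960; (M1((M2M3)M4)): 7×40 by 40×2 → 7×2, cost 7·40·2 = 560; cumulative 5520; ((M1((M2M3)M4))M5): 7×2 by 2×39 → 7×39, cost 7·2·39 = 546; cumulative 6066. Total 6066.
Order Q = ((M1M2)((M3M4)M5)): (M1M2): 7×40 by 40×29 → 7×29, cost 7·40·29 = 8120; (M3M4): 29×4 by 4×2 → 29×2, cost 29·4·2 = 232; ((M3M4)M5): 29×2 by 2×39 → 29×39, cost 29·2·39 = 2262; cumulative 2494; ((M1M2)((M3M4)M5)): 7×29 by 29×39 → 7×39, cost 7·29·39 = 7917; cumulative 18531. Total 18531.
Difference: |6066 − 18531| = 12465.

12465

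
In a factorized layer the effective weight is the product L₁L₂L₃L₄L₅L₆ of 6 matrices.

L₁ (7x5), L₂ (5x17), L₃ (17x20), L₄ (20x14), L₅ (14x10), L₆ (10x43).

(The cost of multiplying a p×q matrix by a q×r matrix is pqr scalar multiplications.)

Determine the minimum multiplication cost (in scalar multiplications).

7160

Adjacent pairs: L₁L₂ = 7·5·17 = 595; L₂L₃ = 5·17·20 = 1700; L₃L₄ = 17·20·14 = 4760; L₄L₅ = 20·14·10 = 2800; L₅L₆ = 14·10·43 = 6020.
Length 3: L₁..L₃: k=1: 0+1700+7·5·20=2400; k=2: 595+0+7·17·20=2975 → min 2400 | L₂..L₄: k=2: 0+4760+5·17·14=5950; k=3: 1700+0+5·20·14=3100 → min 3100 | L₃..L₅: k=3: 0+2800+17·20·10=6200; k=4: 4760+0+17·14·10=7140 → min 6200 | L₄..L₆: k=4: 0+6020+20·14·43=18060; k=5: 2800+0+20·10·43=11400 → min 11400.
Length 4: L₁..L₄: k=1: 0+3100+7·5·14=3590; k=2: 595+4760+7·17·14=7021; k=3: 2400+0+7·20·14=4360 → min 3590 | L₂..L₅: k=2: 0+6200+5·17·10=7050; k=3: 1700+2800+5·20·10=5500; k=4: 3100+0+5·14·10=3800 → min 3800 | L₃..L₆: k=3: 0+11400+17·20·43=26020; k=4: 4760+6020+17·14·43=21014; k=5: 6200+0+17·10·43=13510 → min 13510.
Length 5: L₁..L₅: k=1: 0+3800+7·5·10=4150; k=2: 595+6200+7·17·10=7985; k=3: 2400+2800+7·20·10=6600; k=4: 3590+0+7·14·10=4570 → min 4150 | L₂..L₆: k=2: 0+13510+5·17·43=17165; k=3: 1700+11400+5·20·43=17400; k=4: 3100+6020+5·14·43=12130; k=5: 3800+0+5·10·43=5950 → min 5950.
Length 6: L₁..L₆: k=1: 0+5950+7·5·43=7455; k=2: 595+13510+7·17·43=19222; k=3: 2400+11400+7·20·43=19820; k=4: 3590+6020+7·14·43=13824; k=5: 4150+0+7·10·43=7160 → min 7160.
Optimal order: ((L₁(((L₂L₃)L₄)L₅))L₆) with cost 7160.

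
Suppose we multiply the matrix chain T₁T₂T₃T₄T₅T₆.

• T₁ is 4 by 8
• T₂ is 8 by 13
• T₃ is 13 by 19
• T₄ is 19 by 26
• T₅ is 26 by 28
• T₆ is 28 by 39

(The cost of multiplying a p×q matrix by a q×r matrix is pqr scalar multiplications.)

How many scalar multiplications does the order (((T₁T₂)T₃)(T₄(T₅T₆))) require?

52026

(T₁T₂): 4×8 by 8×13 → 4×13, cost 4·8·13 = 416
((T₁T₂)T₃): 4×13 by 13×19 → 4×19, cost 4·13·19 = 988; cumulative 1404
(T₅T₆): 26×28 by 28×39 → 26×39, cost 26·28·39 = 28392
(T₄(T₅T₆)): 19×26 by 26×39 → 19×39, cost 19·26·39 = 19266; cumulative 47658
(((T₁T₂)T₃)(T₄(T₅T₆))): 4×19 by 19×39 → 4×39, cost 4·19·39 = 2964; cumulative 52026
Total: 52026 scalar multiplications.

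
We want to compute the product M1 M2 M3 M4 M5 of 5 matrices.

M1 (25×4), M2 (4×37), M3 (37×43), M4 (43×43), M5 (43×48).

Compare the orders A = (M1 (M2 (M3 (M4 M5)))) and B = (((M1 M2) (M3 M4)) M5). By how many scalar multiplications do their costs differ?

13536

Order A = (M1 (M2 (M3 (M4 M5)))): (M4 M5): 43×43 by 43×48 → 43×48, cost 43·43·48 = 88752; (M3 (M4 M5)): 37×43 by 43×48 → 37×48, cost 37·43·48 = 76368; cumulative 165120; (M2 (M3 (M4 M5))): 4×37 by 37×48 → 4×48, cost 4·37·48 = 7104; cumulative 172224; (M1 (M2 (M3 (M4 M5)))): 25×4 by 4×48 → 25×48, cost 25·4·48 = 4800; cumulative 177024. Total 177024.
Order B = (((M1 M2) (M3 M4)) M5): (M1 M2): 25×4 by 4×37 → 25×37, cost 25·4·37 = 3700; (M3 M4): 37×43 by 43×43 → 37×43, cost 37·43·43 = 68413; ((M1 M2) (M3 M4)): 25×37 by 37×43 → 25×43, cost 25·37·43 = 39775; cumulative 111888; (((M1 M2) (M3 M4)) M5): 25×43 by 43×48 → 25×48, cost 25·43·48 = 51600; cumulative 163488. Total 163488.
Difference: |177024 − 163488| = 13536.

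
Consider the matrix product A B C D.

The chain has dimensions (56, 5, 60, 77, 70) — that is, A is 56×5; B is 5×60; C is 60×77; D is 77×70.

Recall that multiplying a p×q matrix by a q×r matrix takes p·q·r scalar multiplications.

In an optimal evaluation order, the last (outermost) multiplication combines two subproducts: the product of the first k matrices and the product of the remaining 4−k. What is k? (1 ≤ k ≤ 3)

1

Adjacent pairs: AB = 56·5·60 = 16800; BC = 5·60·77 = 23100; CD = 60·77·70 = 323400.
Length 3: A..C: k=1: 0+23100+56·5·77=44660; k=2: 16800+0+56·60·77=275520 → min 44660 | B..D: k=2: 0+323400+5·60·70=344400; k=3: 23100+0+5·77·70=50050 → min 50050.
Top-level splits: k=1: (A..A)·(B..D) → 0+50050+56·5·70 = 69650; k=2: (A..B)·(C..D) → 16800+323400+56·60·70 = 575400; k=3: (A..C)·(D..D) → 44660+0+56·77·70 = 346500.
Best split is after A, i.e. k = 1.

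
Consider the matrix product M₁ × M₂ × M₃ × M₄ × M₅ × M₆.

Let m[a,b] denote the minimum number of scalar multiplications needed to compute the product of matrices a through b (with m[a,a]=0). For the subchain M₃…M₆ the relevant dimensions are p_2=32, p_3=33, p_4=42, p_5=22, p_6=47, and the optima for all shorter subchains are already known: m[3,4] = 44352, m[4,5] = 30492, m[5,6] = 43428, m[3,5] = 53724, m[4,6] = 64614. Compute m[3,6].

86812

m[3,6] = min over k∈[3,5] of m[3,k]+m[k+1,6]+p_{2}·p_k·p_{6}.
k=3: 0 + 64614 + 32·33·47 = 114246; k=4: 44352 + 43428 + 32·42·47 = 150948; k=5: 53724 + 0 + 32·22·47 = 86812.
Minimum: 86812 at k=5.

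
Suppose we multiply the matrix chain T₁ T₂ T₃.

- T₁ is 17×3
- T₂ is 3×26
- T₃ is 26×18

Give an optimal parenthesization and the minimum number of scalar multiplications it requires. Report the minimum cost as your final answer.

2322

(T₁ (T₂ T₃)): cost 2322.
((T₁ T₂) T₃): cost 9282.
Optimal: (T₁ (T₂ T₃)) with cost 2322.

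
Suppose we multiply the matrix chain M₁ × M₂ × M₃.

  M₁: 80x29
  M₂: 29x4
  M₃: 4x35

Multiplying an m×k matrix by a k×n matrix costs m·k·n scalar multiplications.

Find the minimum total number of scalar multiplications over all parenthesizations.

20480

Order (M₁ × (M₂ × M₃)): (M₂ × M₃): 29×4 by 4×35 → 29×35, cost 29·4·35 = 4060; (M₁ × (M₂ × M₃)): 80×29 by 29×35 → 80×35, cost 80·29·35 = 81200; cumulative 85260. Total 85260.
Order ((M₁ × M₂) × M₃): (M₁ × M₂): 80×29 by 29×4 → 80×4, cost 80·29·4 = 9280; ((M₁ × M₂) × M₃): 80×4 by 4×35 → 80×35, cost 80·4·35 = 11200; cumulative 20480. Total 20480.
Minimum: 20480.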